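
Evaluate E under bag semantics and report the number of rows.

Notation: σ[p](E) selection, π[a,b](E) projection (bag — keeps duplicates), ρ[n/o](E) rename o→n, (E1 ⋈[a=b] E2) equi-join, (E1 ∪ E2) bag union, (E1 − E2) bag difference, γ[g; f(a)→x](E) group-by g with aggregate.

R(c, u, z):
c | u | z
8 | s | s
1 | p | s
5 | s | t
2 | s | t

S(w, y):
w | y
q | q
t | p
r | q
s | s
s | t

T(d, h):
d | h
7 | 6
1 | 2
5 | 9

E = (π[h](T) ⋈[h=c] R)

Row counts bottom-up:
  T → 3
  π[h](T) → 3
  R → 4
  (π[h](T) ⋈[h=c] R) → 1

|E| = 1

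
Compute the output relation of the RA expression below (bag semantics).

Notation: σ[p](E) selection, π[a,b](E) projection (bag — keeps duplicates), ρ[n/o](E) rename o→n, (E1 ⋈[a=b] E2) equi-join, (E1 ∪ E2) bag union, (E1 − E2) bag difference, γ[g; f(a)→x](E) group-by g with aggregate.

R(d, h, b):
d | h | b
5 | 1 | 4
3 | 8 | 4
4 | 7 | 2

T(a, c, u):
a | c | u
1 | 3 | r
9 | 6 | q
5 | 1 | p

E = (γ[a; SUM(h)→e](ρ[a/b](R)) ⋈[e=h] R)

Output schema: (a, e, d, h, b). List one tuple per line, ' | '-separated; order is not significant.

Row counts bottom-up:
  R → 3
  ρ[a/b](R) → 3
  γ[a; SUM(h)→e](ρ[a/b](R)) → 2
  R → 3
  (γ[a; SUM(h)→e](ρ[a/b](R)) ⋈[e=h] R) → 1

== RESULT ==
a | e | d | h | b
2 | 7 | 4 | 7 | 2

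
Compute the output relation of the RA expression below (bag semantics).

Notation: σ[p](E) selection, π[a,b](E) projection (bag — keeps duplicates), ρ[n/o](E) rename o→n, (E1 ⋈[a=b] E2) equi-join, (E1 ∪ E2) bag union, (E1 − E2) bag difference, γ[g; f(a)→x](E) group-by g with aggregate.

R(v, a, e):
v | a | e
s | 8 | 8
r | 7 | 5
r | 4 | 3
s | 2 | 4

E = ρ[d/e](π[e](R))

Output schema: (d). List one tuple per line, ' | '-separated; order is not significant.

Stepwise |·|:
  R → 4
  π[e](R) → 4
  ρ[d/e](π[e](R)) → 4

== RESULT ==
d
3
4
5
8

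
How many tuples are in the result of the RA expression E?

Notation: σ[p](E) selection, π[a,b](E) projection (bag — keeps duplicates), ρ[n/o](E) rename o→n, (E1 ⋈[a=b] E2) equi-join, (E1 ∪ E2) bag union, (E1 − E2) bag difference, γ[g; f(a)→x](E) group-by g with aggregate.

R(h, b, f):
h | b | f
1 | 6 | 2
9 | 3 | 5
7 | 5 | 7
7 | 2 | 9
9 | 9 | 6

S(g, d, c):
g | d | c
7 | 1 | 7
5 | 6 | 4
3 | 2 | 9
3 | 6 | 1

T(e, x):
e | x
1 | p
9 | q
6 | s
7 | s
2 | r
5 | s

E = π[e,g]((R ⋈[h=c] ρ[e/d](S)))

Subexpression sizes:
  R → 5
  S → 4
  ρ[e/d](S) → 4
  (R ⋈[h=c] ρ[e/d](S)) → 5
  π[e,g]((R ⋈[h=c] ρ[e/d](S))) → 5

|E| = 5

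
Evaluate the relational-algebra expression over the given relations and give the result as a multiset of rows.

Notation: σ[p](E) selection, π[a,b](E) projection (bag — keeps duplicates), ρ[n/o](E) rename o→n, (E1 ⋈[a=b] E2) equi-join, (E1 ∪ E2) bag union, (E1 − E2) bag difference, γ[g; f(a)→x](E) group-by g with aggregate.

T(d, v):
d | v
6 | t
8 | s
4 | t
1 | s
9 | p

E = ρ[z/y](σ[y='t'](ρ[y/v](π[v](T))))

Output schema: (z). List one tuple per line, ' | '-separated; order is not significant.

Row counts bottom-up:
  T → 5
  π[v](T) → 5
  ρ[y/v](π[v](T)) → 5
  σ[y='t'](ρ[y/v](π[v](T))) → 2
  ρ[z/y](σ[y='t'](ρ[y/v](π[v](T)))) → 2

== RESULT ==
z
t
t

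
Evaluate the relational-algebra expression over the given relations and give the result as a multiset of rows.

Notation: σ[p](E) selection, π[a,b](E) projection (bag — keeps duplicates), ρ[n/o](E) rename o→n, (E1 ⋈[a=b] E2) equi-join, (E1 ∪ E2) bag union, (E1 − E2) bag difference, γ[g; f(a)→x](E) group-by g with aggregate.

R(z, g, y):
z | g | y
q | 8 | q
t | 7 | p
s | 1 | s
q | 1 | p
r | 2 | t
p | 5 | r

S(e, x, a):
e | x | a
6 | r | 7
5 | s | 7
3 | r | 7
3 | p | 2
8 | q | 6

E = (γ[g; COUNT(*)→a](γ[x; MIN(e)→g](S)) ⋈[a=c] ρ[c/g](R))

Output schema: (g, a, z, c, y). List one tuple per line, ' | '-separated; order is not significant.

Stepwise |·|:
  S → 5
  γ[x; MIN(e)→g](S) → 4
  γ[g; COUNT(*)→a](γ[x; MIN(e)→g](S)) → 3
  R → 6
  ρ[c/g](R) → 6
  (γ[g; COUNT(*)→a](γ[x; MIN(e)→g](S)) ⋈[a=c] ρ[c/g](R)) → 5

== RESULT ==
g | a | z | c | y
3 | 2 | r | 2 | t
5 | 1 | q | 1 | p
5 | 1 | s | 1 | s
8 | 1 | q | 1 | p
8 | 1 | s | 1 | s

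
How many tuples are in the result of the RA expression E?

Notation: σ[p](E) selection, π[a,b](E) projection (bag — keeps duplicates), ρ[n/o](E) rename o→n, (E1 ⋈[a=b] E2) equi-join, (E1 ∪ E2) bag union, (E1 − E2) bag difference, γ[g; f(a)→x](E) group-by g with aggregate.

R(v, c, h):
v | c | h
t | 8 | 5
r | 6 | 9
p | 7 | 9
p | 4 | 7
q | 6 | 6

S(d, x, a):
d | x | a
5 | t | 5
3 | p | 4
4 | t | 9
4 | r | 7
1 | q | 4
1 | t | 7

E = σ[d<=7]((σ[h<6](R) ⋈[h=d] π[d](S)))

Subexpression sizes:
  R → 5
  σ[h<6](R) → 1
  S → 6
  π[d](S) → 6
  (σ[h<6](R) ⋈[h=d] π[d](S)) → 1
  σ[d<=7]((σ[h<6](R) ⋈[h=d] π[d](S))) → 1

|E| = 1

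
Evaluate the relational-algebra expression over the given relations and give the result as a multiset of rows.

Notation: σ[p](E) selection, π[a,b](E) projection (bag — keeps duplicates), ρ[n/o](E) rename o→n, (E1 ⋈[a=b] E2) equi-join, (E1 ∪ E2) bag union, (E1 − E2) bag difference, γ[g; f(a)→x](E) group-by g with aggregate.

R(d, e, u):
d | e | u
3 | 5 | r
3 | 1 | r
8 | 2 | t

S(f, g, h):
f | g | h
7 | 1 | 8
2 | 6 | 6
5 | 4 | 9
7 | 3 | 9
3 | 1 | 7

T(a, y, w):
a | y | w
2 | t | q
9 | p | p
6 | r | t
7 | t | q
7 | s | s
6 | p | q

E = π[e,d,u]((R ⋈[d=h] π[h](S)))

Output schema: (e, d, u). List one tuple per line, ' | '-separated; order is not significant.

Per-node cardinality:
  R → 3
  S → 5
  π[h](S) → 5
  (R ⋈[d=h] π[h](S)) → 1
  π[e,d,u]((R ⋈[d=h] π[h](S))) → 1

== RESULT ==
e | d | u
2 | 8 | t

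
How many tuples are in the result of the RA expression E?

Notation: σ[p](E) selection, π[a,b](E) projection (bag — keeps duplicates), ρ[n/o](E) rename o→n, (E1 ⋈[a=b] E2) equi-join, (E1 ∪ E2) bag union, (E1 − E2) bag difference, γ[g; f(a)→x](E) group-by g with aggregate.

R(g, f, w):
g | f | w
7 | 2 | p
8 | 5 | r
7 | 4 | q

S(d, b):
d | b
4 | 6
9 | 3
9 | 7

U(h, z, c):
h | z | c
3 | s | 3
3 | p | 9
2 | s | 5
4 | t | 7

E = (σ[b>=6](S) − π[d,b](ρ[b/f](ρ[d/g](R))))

Subexpression sizes:
  S → 3
  σ[b>=6](S) → 2
  R → 3
  ρ[d/g](R) → 3
  ρ[b/f](ρ[d/g](R)) → 3
  π[d,b](ρ[b/f](ρ[d/g](R))) → 3
  (σ[b>=6](S) − π[d,b](ρ[b/f](ρ[d/g](R)))) → 2

|E| = 2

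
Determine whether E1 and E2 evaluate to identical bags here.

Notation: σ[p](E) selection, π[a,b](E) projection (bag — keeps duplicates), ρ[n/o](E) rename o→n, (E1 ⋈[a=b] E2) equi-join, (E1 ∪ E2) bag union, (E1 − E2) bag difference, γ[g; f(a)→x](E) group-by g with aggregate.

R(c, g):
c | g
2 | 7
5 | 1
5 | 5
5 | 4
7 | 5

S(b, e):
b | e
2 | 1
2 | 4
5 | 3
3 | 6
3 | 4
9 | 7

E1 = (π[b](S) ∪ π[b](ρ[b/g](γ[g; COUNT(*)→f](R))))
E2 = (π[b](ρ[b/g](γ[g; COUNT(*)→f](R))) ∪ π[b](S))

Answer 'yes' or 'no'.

E1 row counts bottom-up:
  S → 6
  π[b](S) → 6
  R → 5
  γ[g; COUNT(*)→f](R) → 4
  ρ[b/g](γ[g; COUNT(*)→f](R)) → 4
  π[b](ρ[b/g](γ[g; COUNT(*)→f](R))) → 4
  (π[b](S) ∪ π[b](ρ[b/g](γ[g; COUNT(*)→f](R)))) → 10
E2 row counts bottom-up:
  R → 5
  γ[g; COUNT(*)→f](R) → 4
  ρ[b/g](γ[g; COUNT(*)→f](R)) → 4
  π[b](ρ[b/g](γ[g; COUNT(*)→f](R))) → 4
  S → 6
  π[b](S) → 6
  (π[b](ρ[b/g](γ[g; COUNT(*)→f](R))) ∪ π[b](S)) → 10

E1 and E2 produce the same multiset:
b
1
2
2
3
3
4
5
5
7
9

yes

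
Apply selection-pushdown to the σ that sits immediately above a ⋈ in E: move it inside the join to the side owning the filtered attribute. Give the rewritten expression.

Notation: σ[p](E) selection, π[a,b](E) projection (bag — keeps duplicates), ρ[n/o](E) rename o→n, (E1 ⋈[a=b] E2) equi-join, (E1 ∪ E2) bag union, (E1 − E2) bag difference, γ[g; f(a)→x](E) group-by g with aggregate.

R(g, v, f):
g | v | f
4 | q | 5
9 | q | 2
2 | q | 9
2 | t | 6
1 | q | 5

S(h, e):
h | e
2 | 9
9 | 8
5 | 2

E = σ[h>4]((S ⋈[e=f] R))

σ filters on h, owned by the left side.
E' = (σ[h>4](S) ⋈[e=f] R)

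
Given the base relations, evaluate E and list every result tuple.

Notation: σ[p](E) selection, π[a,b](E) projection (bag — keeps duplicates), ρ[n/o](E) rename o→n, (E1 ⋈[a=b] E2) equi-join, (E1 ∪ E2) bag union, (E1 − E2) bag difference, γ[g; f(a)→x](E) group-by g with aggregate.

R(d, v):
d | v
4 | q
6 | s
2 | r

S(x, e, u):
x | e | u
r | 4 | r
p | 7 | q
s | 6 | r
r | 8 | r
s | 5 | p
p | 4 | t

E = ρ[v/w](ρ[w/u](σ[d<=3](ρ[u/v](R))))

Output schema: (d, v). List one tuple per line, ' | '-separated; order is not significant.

Per-node cardinality:
  R → 3
  ρ[u/v](R) → 3
  σ[d<=3](ρ[u/v](R)) → 1
  ρ[w/u](σ[d<=3](ρ[u/v](R))) → 1
  ρ[v/w](ρ[w/u](σ[d<=3](ρ[u/v](R)))) → 1

== RESULT ==
d | v
2 | r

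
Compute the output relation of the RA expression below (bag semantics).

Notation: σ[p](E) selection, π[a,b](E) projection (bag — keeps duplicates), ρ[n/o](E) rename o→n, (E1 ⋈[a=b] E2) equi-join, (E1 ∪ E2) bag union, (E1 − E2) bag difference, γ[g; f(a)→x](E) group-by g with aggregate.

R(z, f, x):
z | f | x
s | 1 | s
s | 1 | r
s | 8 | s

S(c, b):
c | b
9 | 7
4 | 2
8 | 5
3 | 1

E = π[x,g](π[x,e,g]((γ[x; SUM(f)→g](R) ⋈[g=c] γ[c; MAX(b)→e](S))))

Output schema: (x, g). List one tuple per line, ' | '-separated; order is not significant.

Subexpression sizes:
  R → 3
  γ[x; SUM(f)→g](R) → 2
  S → 4
  γ[c; MAX(b)→e](S) → 4
  (γ[x; SUM(f)→g](R) ⋈[g=c] γ[c; MAX(b)→e](S)) → 1
  π[x,e,g]((γ[x; SUM(f)→g](R) ⋈[g=c] γ[c; MAX(b)→e](S))) → 1
  π[x,g](π[x,e,g]((γ[x; SUM(f)→g](R) ⋈[g=c] γ[c; MAX(b)→e](S)))) → 1

== RESULT ==
x | g
s | 9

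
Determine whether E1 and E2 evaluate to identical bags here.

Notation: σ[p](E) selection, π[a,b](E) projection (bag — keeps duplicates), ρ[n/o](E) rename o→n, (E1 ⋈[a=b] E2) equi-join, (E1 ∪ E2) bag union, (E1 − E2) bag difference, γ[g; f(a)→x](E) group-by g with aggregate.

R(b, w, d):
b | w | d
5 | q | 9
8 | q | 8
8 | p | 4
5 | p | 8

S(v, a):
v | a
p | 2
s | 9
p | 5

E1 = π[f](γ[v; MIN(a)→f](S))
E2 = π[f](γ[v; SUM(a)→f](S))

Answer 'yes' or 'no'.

E1 subexpression sizes:
  S → 3
  γ[v; MIN(a)→f](S) → 2
  π[f](γ[v; MIN(a)→f](S)) → 2
E2 subexpression sizes:
  S → 3
  γ[v; SUM(a)→f](S) → 2
  π[f](γ[v; SUM(a)→f](S)) → 2

E1 result:
f
2
9
E2 result:
f
7
9
Witness: (7,) appears 0× in E1 but 1× in E2.

no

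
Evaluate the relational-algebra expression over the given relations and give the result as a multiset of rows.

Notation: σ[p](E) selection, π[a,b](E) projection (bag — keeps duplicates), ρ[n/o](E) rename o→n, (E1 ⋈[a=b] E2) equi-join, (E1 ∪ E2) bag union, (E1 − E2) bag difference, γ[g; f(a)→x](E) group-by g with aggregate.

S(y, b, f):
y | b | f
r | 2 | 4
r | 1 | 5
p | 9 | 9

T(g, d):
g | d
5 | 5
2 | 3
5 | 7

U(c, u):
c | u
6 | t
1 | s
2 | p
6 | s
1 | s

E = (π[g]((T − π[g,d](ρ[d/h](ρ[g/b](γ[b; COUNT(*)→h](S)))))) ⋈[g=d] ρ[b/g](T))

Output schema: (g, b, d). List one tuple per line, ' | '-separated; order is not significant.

Subexpression sizes:
  T → 3
  S → 3
  γ[b; COUNT(*)→h](S) → 3
  ρ[g/b](γ[b; COUNT(*)→h](S)) → 3
  ρ[d/h](ρ[g/b](γ[b; COUNT(*)→h](S))) → 3
  π[g,d](ρ[d/h](ρ[g/b](γ[b; COUNT(*)→h](S)))) → 3
  (T − π[g,d](ρ[d/h](ρ[g/b](γ[b; COUNT(*)→h](S))))) → 3
  π[g]((T − π[g,d](ρ[d/h](ρ[g/b](γ[b; COUNT(*)→h](S)))))) → 3
  T → 3
  ρ[b/g](T) → 3
  (π[g]((T − π[g,d](ρ[d/h](ρ[g/b](γ[b; COUNT(*)→h](S)))))) ⋈[g=d] ρ[b/g](T)) → 2

== RESULT ==
g | b | d
5 | 5 | 5
5 | 5 | 5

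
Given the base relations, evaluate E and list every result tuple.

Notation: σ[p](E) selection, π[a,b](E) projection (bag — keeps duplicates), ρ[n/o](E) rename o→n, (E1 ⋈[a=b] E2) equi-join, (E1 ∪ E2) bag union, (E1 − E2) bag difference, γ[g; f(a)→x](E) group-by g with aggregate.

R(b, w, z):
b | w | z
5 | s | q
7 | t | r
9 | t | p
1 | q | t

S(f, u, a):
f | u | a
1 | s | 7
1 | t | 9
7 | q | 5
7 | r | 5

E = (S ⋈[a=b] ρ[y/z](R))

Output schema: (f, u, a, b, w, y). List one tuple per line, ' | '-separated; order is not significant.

Row counts bottom-up:
  S → 4
  R → 4
  ρ[y/z](R) → 4
  (S ⋈[a=b] ρ[y/z](R)) → 4

== RESULT ==
f | u | a | b | w | y
1 | s | 7 | 7 | t | r
1 | t | 9 | 9 | t | p
7 | q | 5 | 5 | s | q
7 | r | 5 | 5 | s | q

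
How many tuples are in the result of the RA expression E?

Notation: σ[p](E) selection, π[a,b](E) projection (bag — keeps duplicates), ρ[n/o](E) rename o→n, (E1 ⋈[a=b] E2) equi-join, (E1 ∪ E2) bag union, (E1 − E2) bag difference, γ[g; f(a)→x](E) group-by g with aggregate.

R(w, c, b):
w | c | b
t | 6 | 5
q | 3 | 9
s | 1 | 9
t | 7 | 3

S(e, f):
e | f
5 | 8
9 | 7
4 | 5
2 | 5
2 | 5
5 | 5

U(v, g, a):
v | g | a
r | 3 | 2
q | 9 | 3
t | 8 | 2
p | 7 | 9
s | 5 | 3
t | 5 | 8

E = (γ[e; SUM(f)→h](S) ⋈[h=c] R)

Subexpression sizes:
  S → 6
  γ[e; SUM(f)→h](S) → 4
  R → 4
  (γ[e; SUM(f)→h](S) ⋈[h=c] R) → 1

|E| = 1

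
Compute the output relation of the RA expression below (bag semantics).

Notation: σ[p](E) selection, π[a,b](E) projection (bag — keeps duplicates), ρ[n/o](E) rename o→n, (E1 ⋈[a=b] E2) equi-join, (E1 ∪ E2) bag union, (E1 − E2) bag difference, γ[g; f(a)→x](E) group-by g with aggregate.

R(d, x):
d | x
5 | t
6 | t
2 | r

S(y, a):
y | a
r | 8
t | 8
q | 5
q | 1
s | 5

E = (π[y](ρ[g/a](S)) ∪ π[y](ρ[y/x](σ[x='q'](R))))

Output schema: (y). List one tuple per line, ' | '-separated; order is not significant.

Per-node cardinality:
  S → 5
  ρ[g/a](S) → 5
  π[y](ρ[g/a](S)) → 5
  R → 3
  σ[x='q'](R) → 0
  ρ[y/x](σ[x='q'](R)) → 0
  π[y](ρ[y/x](σ[x='q'](R))) → 0
  (π[y](ρ[g/a](S)) ∪ π[y](ρ[y/x](σ[x='q'](R)))) → 5

== RESULT ==
y
q
q
r
s
t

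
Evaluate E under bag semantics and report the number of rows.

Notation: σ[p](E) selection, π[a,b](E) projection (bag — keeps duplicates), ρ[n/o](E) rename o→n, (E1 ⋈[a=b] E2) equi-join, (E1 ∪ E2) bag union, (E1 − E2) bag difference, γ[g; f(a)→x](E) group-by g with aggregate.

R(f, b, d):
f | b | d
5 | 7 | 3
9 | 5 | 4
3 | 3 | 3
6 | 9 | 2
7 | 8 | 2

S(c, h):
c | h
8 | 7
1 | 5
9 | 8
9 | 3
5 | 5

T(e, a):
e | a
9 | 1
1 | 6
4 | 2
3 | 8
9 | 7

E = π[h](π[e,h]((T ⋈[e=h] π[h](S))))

Subexpression sizes:
  T → 5
  S → 5
  π[h](S) → 5
  (T ⋈[e=h] π[h](S)) → 1
  π[e,h]((T ⋈[e=h] π[h](S))) → 1
  π[h](π[e,h]((T ⋈[e=h] π[h](S)))) → 1

|E| = 1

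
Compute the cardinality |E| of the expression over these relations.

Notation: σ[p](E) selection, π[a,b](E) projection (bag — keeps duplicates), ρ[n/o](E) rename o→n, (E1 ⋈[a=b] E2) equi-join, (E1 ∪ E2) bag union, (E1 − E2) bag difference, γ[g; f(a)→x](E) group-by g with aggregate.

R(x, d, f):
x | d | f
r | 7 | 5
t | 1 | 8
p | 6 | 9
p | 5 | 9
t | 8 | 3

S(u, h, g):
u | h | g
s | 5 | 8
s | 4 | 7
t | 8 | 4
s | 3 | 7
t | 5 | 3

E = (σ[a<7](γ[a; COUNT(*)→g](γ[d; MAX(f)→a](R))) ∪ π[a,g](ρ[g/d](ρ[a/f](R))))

Row counts bottom-up:
  R → 5
  γ[d; MAX(f)→a](R) → 5
  γ[a; COUNT(*)→g](γ[d; MAX(f)→a](R)) → 4
  σ[a<7](γ[a; COUNT(*)→g](γ[d; MAX(f)→a](R))) → 2
  R → 5
  ρ[a/f](R) → 5
  ρ[g/d](ρ[a/f](R)) → 5
  π[a,g](ρ[g/d](ρ[a/f](R))) → 5
  (σ[a<7](γ[a; COUNT(*)→g](γ[d; MAX(f)→a](R))) ∪ π[a,g](ρ[g/d](ρ[a/f](R)))) → 7

|E| = 7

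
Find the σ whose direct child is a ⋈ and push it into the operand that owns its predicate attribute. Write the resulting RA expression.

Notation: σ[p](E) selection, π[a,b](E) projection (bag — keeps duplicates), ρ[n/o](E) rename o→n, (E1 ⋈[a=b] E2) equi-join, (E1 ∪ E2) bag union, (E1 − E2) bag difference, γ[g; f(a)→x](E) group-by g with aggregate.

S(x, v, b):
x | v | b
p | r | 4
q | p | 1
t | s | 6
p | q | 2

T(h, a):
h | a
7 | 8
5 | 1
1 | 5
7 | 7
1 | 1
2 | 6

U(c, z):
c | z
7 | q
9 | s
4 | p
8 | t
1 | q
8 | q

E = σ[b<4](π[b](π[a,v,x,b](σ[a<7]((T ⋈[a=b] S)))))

σ filters on a, owned by the left side.
E' = σ[b<4](π[b](π[a,v,x,b]((σ[a<7](T) ⋈[a=b] S))))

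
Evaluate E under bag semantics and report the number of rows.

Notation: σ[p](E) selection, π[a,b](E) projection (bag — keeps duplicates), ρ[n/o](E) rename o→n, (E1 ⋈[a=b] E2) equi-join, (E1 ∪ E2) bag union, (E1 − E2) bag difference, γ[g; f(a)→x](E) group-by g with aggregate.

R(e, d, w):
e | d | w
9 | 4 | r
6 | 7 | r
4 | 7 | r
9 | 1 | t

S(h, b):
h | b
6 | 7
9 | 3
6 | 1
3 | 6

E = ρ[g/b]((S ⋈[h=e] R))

Row counts bottom-up:
  S → 4
  R → 4
  (S ⋈[h=e] R) → 4
  ρ[g/b]((S ⋈[h=e] R)) → 4

|E| = 4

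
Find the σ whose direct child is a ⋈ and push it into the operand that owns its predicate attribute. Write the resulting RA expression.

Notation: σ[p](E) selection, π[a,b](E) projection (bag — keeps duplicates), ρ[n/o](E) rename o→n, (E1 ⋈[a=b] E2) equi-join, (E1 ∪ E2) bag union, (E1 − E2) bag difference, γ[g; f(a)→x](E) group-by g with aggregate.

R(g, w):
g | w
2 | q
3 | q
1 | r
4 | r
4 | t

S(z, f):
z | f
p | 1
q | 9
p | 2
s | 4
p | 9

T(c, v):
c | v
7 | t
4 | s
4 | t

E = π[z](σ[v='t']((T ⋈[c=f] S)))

σ filters on v, owned by the left side.
E' = π[z]((σ[v='t'](T) ⋈[c=f] S))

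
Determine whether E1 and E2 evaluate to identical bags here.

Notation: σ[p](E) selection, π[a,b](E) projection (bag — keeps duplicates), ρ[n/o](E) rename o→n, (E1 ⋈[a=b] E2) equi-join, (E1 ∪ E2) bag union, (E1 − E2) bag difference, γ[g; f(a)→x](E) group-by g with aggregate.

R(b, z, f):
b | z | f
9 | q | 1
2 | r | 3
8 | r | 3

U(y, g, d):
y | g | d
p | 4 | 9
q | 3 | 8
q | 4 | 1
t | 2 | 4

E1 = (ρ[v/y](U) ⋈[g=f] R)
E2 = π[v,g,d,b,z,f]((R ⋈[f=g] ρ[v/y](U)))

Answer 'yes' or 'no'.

E1 per-node cardinality:
  U → 4
  ρ[v/y](U) → 4
  R → 3
  (ρ[v/y](U) ⋈[g=f] R) → 2
E2 per-node cardinality:
  R → 3
  U → 4
  ρ[v/y](U) → 4
  (R ⋈[f=g] ρ[v/y](U)) → 2
  π[v,g,d,b,z,f]((R ⋈[f=g] ρ[v/y](U))) → 2

E1 and E2 produce the same multiset:
v | g | d | b | z | f
q | 3 | 8 | 2 | r | 3
q | 3 | 8 | 8 | r | 3

yes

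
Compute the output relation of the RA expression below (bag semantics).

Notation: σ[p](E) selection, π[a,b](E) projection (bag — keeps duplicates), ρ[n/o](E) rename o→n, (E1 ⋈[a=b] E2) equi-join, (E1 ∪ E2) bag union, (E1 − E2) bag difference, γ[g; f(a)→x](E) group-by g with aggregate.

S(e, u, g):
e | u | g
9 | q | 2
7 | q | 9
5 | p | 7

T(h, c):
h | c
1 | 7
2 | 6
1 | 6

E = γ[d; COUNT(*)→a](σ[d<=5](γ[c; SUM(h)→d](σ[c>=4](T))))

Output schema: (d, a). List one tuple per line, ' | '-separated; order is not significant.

Stepwise |·|:
  T → 3
  σ[c>=4](T) → 3
  γ[c; SUM(h)→d](σ[c>=4](T)) → 2
  σ[d<=5](γ[c; SUM(h)→d](σ[c>=4](T))) → 2
  γ[d; COUNT(*)→a](σ[d<=5](γ[c; SUM(h)→d](σ[c>=4](T)))) → 2

== RESULT ==
d | a
1 | 1
3 | 1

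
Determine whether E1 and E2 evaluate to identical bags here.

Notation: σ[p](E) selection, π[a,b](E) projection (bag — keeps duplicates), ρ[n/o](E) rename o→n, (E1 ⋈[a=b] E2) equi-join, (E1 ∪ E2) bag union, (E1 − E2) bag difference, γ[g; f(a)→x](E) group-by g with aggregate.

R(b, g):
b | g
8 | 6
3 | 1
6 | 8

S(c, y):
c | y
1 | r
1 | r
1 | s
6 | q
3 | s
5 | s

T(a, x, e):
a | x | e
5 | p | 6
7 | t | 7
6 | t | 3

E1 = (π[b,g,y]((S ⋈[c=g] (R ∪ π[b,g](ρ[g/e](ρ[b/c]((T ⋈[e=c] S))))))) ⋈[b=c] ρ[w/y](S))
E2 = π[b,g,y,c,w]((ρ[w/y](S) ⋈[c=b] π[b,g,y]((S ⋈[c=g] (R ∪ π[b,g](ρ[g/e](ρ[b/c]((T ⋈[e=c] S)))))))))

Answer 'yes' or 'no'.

E1 subexpression sizes:
  S → 6
  R → 3
  T → 3
  S → 6
  (T ⋈[e=c] S) → 2
  ρ[b/c]((T ⋈[e=c] S)) → 2
  ρ[g/e](ρ[b/c]((T ⋈[e=c] S))) → 2
  π[b,g](ρ[g/e](ρ[b/c]((T ⋈[e=c] S)))) → 2
  (R ∪ π[b,g](ρ[g/e](ρ[b/c]((T ⋈[e=c] S))))) → 5
  (S ⋈[c=g] (R ∪ π[b,g](ρ[g/e](ρ[b/c]((T ⋈[e=c] S)))))) → 6
  π[b,g,y]((S ⋈[c=g] (R ∪ π[b,g](ρ[g/e](ρ[b/c]((T ⋈[e=c] S))))))) → 6
  S → 6
  ρ[w/y](S) → 6
  (π[b,g,y]((S ⋈[c=g] (R ∪ π[b,g](ρ[g/e](ρ[b/c]((T ⋈[e=c] S))))))) ⋈[b=c] ρ[w/y](S)) → 5
E2 subexpression sizes:
  S → 6
  ρ[w/y](S) → 6
  S → 6
  R → 3
  T → 3
  S → 6
  (T ⋈[e=c] S) → 2
  ρ[b/c]((T ⋈[e=c] S)) → 2
  ρ[g/e](ρ[b/c]((T ⋈[e=c] S))) → 2
  π[b,g](ρ[g/e](ρ[b/c]((T ⋈[e=c] S)))) → 2
  (R ∪ π[b,g](ρ[g/e](ρ[b/c]((T ⋈[e=c] S))))) → 5
  (S ⋈[c=g] (R ∪ π[b,g](ρ[g/e](ρ[b/c]((T ⋈[e=c] S)))))) → 6
  π[b,g,y]((S ⋈[c=g] (R ∪ π[b,g](ρ[g/e](ρ[b/c]((T ⋈[e=c] S))))))) → 6
  (ρ[w/y](S) ⋈[c=b] π[b,g,y]((S ⋈[c=g] (R ∪ π[b,g](ρ[g/e](ρ[b/c]((T ⋈[e=c] S)))))))) → 5
  π[b,g,y,c,w]((ρ[w/y](S) ⋈[c=b] π[b,g,y]((S ⋈[c=g] (R ∪ π[b,g](ρ[g/e](ρ[b/c]((T ⋈[e=c] S))))))))) → 5

E1 and E2 produce the same multiset:
b | g | y | c | w
3 | 1 | r | 3 | s
3 | 1 | r | 3 | s
3 | 1 | s | 3 | s
3 | 3 | s | 3 | s
6 | 6 | q | 6 | q

yes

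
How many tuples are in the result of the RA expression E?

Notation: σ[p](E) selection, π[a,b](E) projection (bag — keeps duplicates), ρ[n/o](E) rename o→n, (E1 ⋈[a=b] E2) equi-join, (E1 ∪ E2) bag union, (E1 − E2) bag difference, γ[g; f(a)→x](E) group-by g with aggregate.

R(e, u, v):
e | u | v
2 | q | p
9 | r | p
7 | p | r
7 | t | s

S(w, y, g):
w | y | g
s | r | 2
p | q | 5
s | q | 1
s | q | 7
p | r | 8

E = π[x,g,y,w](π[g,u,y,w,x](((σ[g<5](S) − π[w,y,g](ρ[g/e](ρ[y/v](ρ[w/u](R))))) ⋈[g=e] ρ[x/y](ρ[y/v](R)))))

Per-node cardinality:
  S → 5
  σ[g<5](S) → 2
  R → 4
  ρ[w/u](R) → 4
  ρ[y/v](ρ[w/u](R)) → 4
  ρ[g/e](ρ[y/v](ρ[w/u](R))) → 4
  π[w,y,g](ρ[g/e](ρ[y/v](ρ[w/u](R)))) → 4
  (σ[g<5](S) − π[w,y,g](ρ[g/e](ρ[y/v](ρ[w/u](R))))) → 2
  R → 4
  ρ[y/v](R) → 4
  ρ[x/y](ρ[y/v](R)) → 4
  ((σ[g<5](S) − π[w,y,g](ρ[g/e](ρ[y/v](ρ[w/u](R))))) ⋈[g=e] ρ[x/y](ρ[y/v](R))) → 1
  π[g,u,y,w,x](((σ[g<5](S) − π[w,y,g](ρ[g/e](ρ[y/v](ρ[w/u](R))))) ⋈[g=e] ρ[x/y](ρ[y/v](R)))) → 1
  π[x,g,y,w](π[g,u,y,w,x](((σ[g<5](S) − π[w,y,g](ρ[g/e](ρ[y/v](ρ[w/u](R))))) ⋈[g=e] ρ[x/y](ρ[y/v](R))))) → 1

|E| = 1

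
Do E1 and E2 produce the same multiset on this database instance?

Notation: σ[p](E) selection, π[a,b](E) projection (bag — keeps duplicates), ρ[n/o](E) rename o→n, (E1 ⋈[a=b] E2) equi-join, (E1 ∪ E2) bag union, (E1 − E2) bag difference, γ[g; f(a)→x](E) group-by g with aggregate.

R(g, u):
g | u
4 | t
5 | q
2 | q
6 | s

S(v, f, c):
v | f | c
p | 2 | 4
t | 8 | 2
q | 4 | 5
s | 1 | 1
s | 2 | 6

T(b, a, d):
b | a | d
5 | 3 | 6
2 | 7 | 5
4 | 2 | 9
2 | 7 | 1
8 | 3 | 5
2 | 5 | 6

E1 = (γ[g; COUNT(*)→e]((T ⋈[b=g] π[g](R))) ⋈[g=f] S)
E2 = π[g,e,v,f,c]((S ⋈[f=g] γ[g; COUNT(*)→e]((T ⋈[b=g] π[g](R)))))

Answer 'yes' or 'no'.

E1 per-node cardinality:
  T → 6
  R → 4
  π[g](R) → 4
  (T ⋈[b=g] π[g](R)) → 5
  γ[g; COUNT(*)→e]((T ⋈[b=g] π[g](R))) → 3
  S → 5
  (γ[g; COUNT(*)→e]((T ⋈[b=g] π[g](R))) ⋈[g=f] S) → 3
E2 per-node cardinality:
  S → 5
  T → 6
  R → 4
  π[g](R) → 4
  (T ⋈[b=g] π[g](R)) → 5
  γ[g; COUNT(*)→e]((T ⋈[b=g] π[g](R))) → 3
  (S ⋈[f=g] γ[g; COUNT(*)→e]((T ⋈[b=g] π[g](R)))) → 3
  π[g,e,v,f,c]((S ⋈[f=g] γ[g; COUNT(*)→e]((T ⋈[b=g] π[g](R))))) → 3

E1 and E2 produce the same multiset:
g | e | v | f | c
2 | 3 | p | 2 | 4
2 | 3 | s | 2 | 6
4 | 1 | q | 4 | 5

yes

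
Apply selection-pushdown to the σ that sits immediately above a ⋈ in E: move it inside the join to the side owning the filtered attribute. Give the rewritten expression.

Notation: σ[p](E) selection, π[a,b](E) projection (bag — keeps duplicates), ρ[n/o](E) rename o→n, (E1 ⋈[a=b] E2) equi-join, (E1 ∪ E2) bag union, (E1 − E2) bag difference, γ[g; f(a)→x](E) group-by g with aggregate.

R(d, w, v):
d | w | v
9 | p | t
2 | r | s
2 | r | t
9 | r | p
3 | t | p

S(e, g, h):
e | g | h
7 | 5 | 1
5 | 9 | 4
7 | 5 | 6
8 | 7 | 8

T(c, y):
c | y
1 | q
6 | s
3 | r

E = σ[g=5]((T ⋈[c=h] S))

σ filters on g, owned by the right side.
E' = (T ⋈[c=h] σ[g=5](S))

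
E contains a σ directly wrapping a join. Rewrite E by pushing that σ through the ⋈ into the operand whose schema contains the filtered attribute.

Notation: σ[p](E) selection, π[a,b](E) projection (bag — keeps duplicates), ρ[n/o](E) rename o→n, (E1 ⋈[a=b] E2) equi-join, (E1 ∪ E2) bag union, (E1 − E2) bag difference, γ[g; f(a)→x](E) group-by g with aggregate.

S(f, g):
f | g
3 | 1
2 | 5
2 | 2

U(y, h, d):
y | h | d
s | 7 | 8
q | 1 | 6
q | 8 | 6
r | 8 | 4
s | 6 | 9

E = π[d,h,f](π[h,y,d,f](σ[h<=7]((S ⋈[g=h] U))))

σ filters on h, owned by the right side.
E' = π[d,h,f](π[h,y,d,f]((S ⋈[g=h] σ[h<=7](U))))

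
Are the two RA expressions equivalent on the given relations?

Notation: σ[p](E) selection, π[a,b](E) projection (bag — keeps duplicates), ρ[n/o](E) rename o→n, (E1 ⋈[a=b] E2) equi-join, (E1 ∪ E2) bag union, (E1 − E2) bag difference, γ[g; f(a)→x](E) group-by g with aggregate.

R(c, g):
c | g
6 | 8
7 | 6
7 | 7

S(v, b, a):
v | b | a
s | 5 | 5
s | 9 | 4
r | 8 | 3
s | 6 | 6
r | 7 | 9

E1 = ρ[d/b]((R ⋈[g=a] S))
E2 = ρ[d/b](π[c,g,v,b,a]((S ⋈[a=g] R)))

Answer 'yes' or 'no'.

E1 per-node cardinality:
  R → 3
  S → 5
  (R ⋈[g=a] S) → 1
  ρ[d/b]((R ⋈[g=a] S)) → 1
E2 per-node cardinality:
  S → 5
  R → 3
  (S ⋈[a=g] R) → 1
  π[c,g,v,b,a]((S ⋈[a=g] R)) → 1
  ρ[d/b](π[c,g,v,b,a]((S ⋈[a=g] R))) → 1

E1 and E2 produce the same multiset:
c | g | v | d | a
7 | 6 | s | 6 | 6

yes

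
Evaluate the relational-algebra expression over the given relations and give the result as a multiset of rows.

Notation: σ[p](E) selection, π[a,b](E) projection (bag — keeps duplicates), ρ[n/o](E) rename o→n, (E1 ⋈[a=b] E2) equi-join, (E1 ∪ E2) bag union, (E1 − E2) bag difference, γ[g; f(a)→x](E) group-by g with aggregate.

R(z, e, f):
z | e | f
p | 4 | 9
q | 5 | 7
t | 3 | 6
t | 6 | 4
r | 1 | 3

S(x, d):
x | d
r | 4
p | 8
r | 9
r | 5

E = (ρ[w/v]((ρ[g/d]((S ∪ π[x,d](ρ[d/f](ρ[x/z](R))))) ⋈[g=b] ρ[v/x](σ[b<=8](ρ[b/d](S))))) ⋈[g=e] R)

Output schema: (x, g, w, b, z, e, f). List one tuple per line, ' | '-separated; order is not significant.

Per-node cardinality:
  S → 4
  R → 5
  ρ[x/z](R) → 5
  ρ[d/f](ρ[x/z](R)) → 5
  π[x,d](ρ[d/f](ρ[x/z](R))) → 5
  (S ∪ π[x,d](ρ[d/f](ρ[x/z](R)))) → 9
  ρ[g/d]((S ∪ π[x,d](ρ[d/f](ρ[x/z](R))))) → 9
  S → 4
  ρ[b/d](S) → 4
  σ[b<=8](ρ[b/d](S)) → 3
  ρ[v/x](σ[b<=8](ρ[b/d](S))) → 3
  (ρ[g/d]((S ∪ π[x,d](ρ[d/f](ρ[x/z](R))))) ⋈[g=b] ρ[v/x](σ[b<=8](ρ[b/d](S)))) → 4
  ρ[w/v]((ρ[g/d]((S ∪ π[x,d](ρ[d/f](ρ[x/z](R))))) ⋈[g=b] ρ[v/x](σ[b<=8](ρ[b/d](S))))) → 4
  R → 5
  (ρ[w/v]((ρ[g/d]((S ∪ π[x,d](ρ[d/f](ρ[x/z](R))))) ⋈[g=b] ρ[v/x](σ[b<=8](ρ[b/d](S))))) ⋈[g=e] R) → 3

== RESULT ==
x | g | w | b | z | e | f
r | 4 | r | 4 | p | 4 | 9
r | 5 | r | 5 | q | 5 | 7
t | 4 | r | 4 | p | 4 | 9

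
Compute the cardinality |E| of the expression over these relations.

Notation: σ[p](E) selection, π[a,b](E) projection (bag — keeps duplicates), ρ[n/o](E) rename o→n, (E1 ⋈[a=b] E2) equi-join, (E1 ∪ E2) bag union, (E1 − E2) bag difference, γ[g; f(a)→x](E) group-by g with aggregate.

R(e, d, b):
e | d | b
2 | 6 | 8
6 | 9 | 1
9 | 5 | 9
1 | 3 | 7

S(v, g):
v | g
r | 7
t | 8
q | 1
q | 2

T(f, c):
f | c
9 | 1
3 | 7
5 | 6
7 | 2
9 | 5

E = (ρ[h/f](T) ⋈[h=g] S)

Per-node cardinality:
  T → 5
  ρ[h/f](T) → 5
  S → 4
  (ρ[h/f](T) ⋈[h=g] S) → 1

|E| = 1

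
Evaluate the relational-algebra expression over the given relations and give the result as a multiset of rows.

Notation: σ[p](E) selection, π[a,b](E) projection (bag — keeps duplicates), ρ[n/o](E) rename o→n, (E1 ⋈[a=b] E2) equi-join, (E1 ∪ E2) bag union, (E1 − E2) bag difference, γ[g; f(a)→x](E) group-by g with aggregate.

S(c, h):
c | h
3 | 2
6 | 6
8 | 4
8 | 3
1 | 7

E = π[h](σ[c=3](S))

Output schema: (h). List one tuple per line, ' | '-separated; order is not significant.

Stepwise |·|:
  S → 5
  σ[c=3](S) → 1
  π[h](σ[c=3](S)) → 1

== RESULT ==
h
2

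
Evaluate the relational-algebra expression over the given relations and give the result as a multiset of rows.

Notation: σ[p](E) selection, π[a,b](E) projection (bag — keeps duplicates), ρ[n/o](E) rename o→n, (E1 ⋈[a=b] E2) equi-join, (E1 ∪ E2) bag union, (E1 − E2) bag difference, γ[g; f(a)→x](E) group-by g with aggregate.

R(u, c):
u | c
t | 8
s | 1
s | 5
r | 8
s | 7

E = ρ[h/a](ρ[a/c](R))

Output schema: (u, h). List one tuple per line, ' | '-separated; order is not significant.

Subexpression sizes:
  R → 5
  ρ[a/c](R) → 5
  ρ[h/a](ρ[a/c](R)) → 5

== RESULT ==
u | h
r | 8
s | 1
s | 5
s | 7
t | 8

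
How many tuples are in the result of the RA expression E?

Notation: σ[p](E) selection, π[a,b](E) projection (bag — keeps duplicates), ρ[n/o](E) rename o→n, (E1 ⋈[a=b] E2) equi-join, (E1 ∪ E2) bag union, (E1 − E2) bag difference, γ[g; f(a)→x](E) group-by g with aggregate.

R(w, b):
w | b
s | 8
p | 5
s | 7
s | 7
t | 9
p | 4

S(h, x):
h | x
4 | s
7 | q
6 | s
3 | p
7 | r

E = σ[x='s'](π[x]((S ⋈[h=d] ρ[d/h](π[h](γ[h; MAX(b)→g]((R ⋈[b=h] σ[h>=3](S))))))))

Subexpression sizes:
  S → 5
  R → 6
  S → 5
  σ[h>=3](S) → 5
  (R ⋈[b=h] σ[h>=3](S)) → 5
  γ[h; MAX(b)→g]((R ⋈[b=h] σ[h>=3](S))) → 2
  π[h](γ[h; MAX(b)→g]((R ⋈[b=h] σ[h>=3](S)))) → 2
  ρ[d/h](π[h](γ[h; MAX(b)→g]((R ⋈[b=h] σ[h>=3](S))))) → 2
  (S ⋈[h=d] ρ[d/h](π[h](γ[h; MAX(b)→g]((R ⋈[b=h] σ[h>=3](S)))))) → 3
  π[x]((S ⋈[h=d] ρ[d/h](π[h](γ[h; MAX(b)→g]((R ⋈[b=h] σ[h>=3](S))))))) → 3
  σ[x='s'](π[x]((S ⋈[h=d] ρ[d/h](π[h](γ[h; MAX(b)→g]((R ⋈[b=h] σ[h>=3](S)))))))) → 1

|E| = 1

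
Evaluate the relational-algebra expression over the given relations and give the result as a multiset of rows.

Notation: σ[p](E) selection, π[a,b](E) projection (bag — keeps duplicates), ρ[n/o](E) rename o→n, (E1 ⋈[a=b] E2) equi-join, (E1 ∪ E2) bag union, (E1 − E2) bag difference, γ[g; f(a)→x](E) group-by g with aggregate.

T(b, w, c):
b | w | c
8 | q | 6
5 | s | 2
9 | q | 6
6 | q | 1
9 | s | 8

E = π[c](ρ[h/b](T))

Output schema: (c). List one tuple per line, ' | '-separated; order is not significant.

Stepwise |·|:
  T → 5
  ρ[h/b](T) → 5
  π[c](ρ[h/b](T)) → 5

== RESULT ==
c
1
2
6
6
8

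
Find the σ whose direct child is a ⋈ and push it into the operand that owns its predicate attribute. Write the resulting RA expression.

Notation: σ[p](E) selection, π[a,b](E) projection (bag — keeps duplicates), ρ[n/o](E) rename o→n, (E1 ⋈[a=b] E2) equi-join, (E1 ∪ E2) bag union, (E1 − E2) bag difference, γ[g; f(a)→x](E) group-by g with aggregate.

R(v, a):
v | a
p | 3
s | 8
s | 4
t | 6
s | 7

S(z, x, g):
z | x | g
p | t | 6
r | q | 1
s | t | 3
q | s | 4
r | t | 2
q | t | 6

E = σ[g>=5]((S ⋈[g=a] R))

σ filters on g, owned by the left side.
E' = (σ[g>=5](S) ⋈[g=a] R)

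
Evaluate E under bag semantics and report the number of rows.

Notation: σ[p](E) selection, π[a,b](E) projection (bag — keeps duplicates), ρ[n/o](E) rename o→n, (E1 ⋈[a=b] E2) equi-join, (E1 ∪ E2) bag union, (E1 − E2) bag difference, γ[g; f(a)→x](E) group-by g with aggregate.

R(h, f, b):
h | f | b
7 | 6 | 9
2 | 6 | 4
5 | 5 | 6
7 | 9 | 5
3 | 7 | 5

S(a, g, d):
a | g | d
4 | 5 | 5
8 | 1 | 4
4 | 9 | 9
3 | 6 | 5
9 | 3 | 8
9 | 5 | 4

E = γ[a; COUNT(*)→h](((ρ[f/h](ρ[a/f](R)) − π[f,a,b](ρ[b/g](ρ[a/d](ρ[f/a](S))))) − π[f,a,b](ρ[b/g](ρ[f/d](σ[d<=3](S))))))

Per-node cardinality:
  R → 5
  ρ[a/f](R) → 5
  ρ[f/h](ρ[a/f](R)) → 5
  S → 6
  ρ[f/a](S) → 6
  ρ[a/d](ρ[f/a](S)) → 6
  ρ[b/g](ρ[a/d](ρ[f/a](S))) → 6
  π[f,a,b](ρ[b/g](ρ[a/d](ρ[f/a](S)))) → 6
  (ρ[f/h](ρ[a/f](R)) − π[f,a,b](ρ[b/g](ρ[a/d](ρ[f/a](S))))) → 5
  S → 6
  σ[d<=3](S) → 0
  ρ[f/d](σ[d<=3](S)) → 0
  ρ[b/g](ρ[f/d](σ[d<=3](S))) → 0
  π[f,a,b](ρ[b/g](ρ[f/d](σ[d<=3](S)))) → 0
  ((ρ[f/h](ρ[a/f](R)) − π[f,a,b](ρ[b/g](ρ[a/d](ρ[f/a](S))))) − π[f,a,b](ρ[b/g](ρ[f/d](σ[d<=3](S))))) → 5
  γ[a; COUNT(*)→h](((ρ[f/h](ρ[a/f](R)) − π[f,a,b](ρ[b/g](ρ[a/d](ρ[f/a](S))))) − π[f,a,b](ρ[b/g](ρ[f/d](σ[d<=3](S)))))) → 4

|E| = 4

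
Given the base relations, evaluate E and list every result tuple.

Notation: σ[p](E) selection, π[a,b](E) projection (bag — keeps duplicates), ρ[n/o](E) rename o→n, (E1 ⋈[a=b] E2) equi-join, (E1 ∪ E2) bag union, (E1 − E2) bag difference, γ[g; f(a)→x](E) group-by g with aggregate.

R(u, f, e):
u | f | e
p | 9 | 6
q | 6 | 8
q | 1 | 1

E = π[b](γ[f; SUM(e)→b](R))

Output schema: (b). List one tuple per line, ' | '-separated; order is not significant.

Per-node cardinality:
  R → 3
  γ[f; SUM(e)→b](R) → 3
  π[b](γ[f; SUM(e)→b](R)) → 3

== RESULT ==
b
1
6
8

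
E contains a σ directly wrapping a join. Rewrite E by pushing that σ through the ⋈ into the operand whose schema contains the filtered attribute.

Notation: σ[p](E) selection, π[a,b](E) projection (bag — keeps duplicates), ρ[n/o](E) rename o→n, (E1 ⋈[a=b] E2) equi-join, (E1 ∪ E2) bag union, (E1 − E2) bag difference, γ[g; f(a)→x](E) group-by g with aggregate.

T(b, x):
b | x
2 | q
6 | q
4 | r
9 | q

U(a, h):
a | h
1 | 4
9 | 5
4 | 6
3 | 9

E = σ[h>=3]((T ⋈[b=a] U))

σ filters on h, owned by the right side.
E' = (T ⋈[b=a] σ[h>=3](U))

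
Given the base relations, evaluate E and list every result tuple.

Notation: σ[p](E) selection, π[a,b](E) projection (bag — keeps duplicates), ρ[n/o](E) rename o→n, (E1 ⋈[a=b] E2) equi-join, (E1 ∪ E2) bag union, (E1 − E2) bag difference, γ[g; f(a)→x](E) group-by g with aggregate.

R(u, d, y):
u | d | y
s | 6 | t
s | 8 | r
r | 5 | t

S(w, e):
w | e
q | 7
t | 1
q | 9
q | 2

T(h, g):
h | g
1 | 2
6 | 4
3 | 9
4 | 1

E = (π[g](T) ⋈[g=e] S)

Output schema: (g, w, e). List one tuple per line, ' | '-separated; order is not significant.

Stepwise |·|:
  T → 4
  π[g](T) → 4
  S → 4
  (π[g](T) ⋈[g=e] S) → 3

== RESULT ==
g | w | e
1 | t | 1
2 | q | 2
9 | q | 9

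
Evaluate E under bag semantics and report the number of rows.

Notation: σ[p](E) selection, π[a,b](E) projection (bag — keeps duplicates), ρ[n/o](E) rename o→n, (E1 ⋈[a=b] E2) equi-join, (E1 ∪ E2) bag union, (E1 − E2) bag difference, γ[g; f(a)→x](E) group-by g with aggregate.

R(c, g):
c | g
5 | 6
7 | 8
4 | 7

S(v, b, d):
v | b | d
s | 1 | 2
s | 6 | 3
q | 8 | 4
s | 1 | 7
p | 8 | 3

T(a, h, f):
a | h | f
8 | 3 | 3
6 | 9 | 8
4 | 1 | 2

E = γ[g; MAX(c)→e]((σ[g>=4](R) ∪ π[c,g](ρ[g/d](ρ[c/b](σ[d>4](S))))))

Per-node cardinality:
  R → 3
  σ[g>=4](R) → 3
  S → 5
  σ[d>4](S) → 1
  ρ[c/b](σ[d>4](S)) → 1
  ρ[g/d](ρ[c/b](σ[d>4](S))) → 1
  π[c,g](ρ[g/d](ρ[c/b](σ[d>4](S)))) → 1
  (σ[g>=4](R) ∪ π[c,g](ρ[g/d](ρ[c/b](σ[d>4](S))))) → 4
  γ[g; MAX(c)→e]((σ[g>=4](R) ∪ π[c,g](ρ[g/d](ρ[c/b](σ[d>4](S)))))) → 3

|E| = 3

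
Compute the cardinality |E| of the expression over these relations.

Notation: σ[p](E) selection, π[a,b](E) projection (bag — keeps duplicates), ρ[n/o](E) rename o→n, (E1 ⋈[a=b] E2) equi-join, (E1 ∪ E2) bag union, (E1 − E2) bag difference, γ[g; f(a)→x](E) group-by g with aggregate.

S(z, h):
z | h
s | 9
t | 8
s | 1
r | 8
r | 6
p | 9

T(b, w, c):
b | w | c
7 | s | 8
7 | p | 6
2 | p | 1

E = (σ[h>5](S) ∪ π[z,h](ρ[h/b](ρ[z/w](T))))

Stepwise |·|:
  S → 6
  σ[h>5](S) → 5
  T → 3
  ρ[z/w](T) → 3
  ρ[h/b](ρ[z/w](T)) → 3
  π[z,h](ρ[h/b](ρ[z/w](T))) → 3
  (σ[h>5](S) ∪ π[z,h](ρ[h/b](ρ[z/w](T)))) → 8

|E| = 8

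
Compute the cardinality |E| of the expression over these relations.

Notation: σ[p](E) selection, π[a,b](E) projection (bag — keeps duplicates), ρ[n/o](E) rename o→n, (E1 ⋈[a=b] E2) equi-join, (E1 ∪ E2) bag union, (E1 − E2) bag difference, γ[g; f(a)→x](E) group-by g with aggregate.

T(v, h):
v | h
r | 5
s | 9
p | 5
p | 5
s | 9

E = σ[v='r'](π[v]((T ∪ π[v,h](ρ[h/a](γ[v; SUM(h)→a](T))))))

Stepwise |·|:
  T → 5
  T → 5
  γ[v; SUM(h)→a](T) → 3
  ρ[h/a](γ[v; SUM(h)→a](T)) → 3
  π[v,h](ρ[h/a](γ[v; SUM(h)→a](T))) → 3
  (T ∪ π[v,h](ρ[h/a](γ[v; SUM(h)→a](T)))) → 8
  π[v]((T ∪ π[v,h](ρ[h/a](γ[v; SUM(h)→a](T))))) → 8
  σ[v='r'](π[v]((T ∪ π[v,h](ρ[h/a](γ[v; SUM(h)→a](T)))))) → 2

|E| = 2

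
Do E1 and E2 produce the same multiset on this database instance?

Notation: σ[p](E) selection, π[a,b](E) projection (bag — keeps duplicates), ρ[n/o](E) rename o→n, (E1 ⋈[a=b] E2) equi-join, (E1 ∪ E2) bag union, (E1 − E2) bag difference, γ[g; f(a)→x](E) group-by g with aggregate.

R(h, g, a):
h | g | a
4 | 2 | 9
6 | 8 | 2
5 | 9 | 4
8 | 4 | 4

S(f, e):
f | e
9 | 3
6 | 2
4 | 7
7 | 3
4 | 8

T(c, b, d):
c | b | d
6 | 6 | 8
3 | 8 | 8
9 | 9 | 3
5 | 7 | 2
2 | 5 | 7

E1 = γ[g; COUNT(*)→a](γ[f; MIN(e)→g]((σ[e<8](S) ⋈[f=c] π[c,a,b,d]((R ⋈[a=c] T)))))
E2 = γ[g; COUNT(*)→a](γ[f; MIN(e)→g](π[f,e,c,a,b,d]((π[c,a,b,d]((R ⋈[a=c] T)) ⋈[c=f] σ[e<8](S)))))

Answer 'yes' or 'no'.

E1 row counts bottom-up:
  S → 5
  σ[e<8](S) → 4
  R → 4
  T → 5
  (R ⋈[a=c] T) → 2
  π[c,a,b,d]((R ⋈[a=c] T)) → 2
  (σ[e<8](S) ⋈[f=c] π[c,a,b,d]((R ⋈[a=c] T))) → 1
  γ[f; MIN(e)→g]((σ[e<8](S) ⋈[f=c] π[c,a,b,d]((R ⋈[a=c] T)))) → 1
  γ[g; COUNT(*)→a](γ[f; MIN(e)→g]((σ[e<8](S) ⋈[f=c] π[c,a,b,d]((R ⋈[a=c] T))))) → 1
E2 row counts bottom-up:
  R → 4
  T → 5
  (R ⋈[a=c] T) → 2
  π[c,a,b,d]((R ⋈[a=c] T)) → 2
  S → 5
  σ[e<8](S) → 4
  (π[c,a,b,d]((R ⋈[a=c] T)) ⋈[c=f] σ[e<8](S)) → 1
  π[f,e,c,a,b,d]((π[c,a,b,d]((R ⋈[a=c] T)) ⋈[c=f] σ[e<8](S))) → 1
  γ[f; MIN(e)→g](π[f,e,c,a,b,d]((π[c,a,b,d]((R ⋈[a=c] T)) ⋈[c=f] σ[e<8](S)))) → 1
  γ[g; COUNT(*)→a](γ[f; MIN(e)→g](π[f,e,c,a,b,d]((π[c,a,b,d]((R ⋈[a=c] T)) ⋈[c=f] σ[e<8](S))))) → 1

E1 and E2 produce the same multiset:
g | a
3 | 1

yes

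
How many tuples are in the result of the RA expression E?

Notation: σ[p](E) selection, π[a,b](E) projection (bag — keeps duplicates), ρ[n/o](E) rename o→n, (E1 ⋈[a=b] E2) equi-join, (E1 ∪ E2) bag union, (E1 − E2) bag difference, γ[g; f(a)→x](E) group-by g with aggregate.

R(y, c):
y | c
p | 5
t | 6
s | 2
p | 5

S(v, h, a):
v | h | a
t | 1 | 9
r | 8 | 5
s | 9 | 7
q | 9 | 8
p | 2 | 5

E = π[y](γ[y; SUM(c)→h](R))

Row counts bottom-up:
  R → 4
  γ[y; SUM(c)→h](R) → 3
  π[y](γ[y; SUM(c)→h](R)) → 3

|E| = 3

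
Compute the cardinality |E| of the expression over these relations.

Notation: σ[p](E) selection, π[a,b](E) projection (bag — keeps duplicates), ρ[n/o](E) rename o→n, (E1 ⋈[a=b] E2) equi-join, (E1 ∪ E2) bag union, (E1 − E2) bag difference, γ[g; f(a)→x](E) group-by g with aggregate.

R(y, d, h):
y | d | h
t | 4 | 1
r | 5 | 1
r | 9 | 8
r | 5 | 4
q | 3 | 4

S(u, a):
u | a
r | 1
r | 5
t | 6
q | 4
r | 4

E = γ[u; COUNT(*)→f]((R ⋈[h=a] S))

Per-node cardinality:
  R → 5
  S → 5
  (R ⋈[h=a] S) → 6
  γ[u; COUNT(*)→f]((R ⋈[h=a] S)) → 2

|E| = 2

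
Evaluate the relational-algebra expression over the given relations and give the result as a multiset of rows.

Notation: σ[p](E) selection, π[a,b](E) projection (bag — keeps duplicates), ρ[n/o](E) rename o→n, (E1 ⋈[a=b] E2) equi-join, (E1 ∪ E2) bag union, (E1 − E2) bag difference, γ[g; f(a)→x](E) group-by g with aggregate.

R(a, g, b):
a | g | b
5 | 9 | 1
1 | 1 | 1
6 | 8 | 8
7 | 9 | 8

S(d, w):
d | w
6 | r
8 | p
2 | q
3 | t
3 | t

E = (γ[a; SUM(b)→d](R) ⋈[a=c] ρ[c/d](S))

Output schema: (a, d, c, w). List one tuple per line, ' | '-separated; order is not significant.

Stepwise |·|:
  R → 4
  γ[a; SUM(b)→d](R) → 4
  S → 5
  ρ[c/d](S) → 5
  (γ[a; SUM(b)→d](R) ⋈[a=c] ρ[c/d](S)) → 1

== RESULT ==
a | d | c | w
6 | 8 | 6 | r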